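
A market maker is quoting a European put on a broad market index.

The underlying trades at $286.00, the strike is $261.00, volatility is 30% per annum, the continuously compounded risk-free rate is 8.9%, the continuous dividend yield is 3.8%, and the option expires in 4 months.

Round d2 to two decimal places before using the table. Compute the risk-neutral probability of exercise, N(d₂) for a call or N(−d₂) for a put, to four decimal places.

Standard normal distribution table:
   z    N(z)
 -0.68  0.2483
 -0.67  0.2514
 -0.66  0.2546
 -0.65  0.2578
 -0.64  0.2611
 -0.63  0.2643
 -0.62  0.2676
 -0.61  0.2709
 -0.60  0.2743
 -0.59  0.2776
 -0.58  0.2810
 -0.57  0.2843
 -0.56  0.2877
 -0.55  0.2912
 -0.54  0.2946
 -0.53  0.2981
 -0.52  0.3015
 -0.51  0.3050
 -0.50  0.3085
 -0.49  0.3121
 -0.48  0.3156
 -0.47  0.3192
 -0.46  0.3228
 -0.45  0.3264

T = 0.3333;  σ√T = 0.1732
d₁ = [ln(286/261) + (0.089 − 0.038 + 0.3²/2)·0.3333] / 0.1732 = [0.0915 + 0.0320] / 0.1732 = 0.7129 which rounds to 0.71
d₂ = d₁ − σ√T = 0.7129 − 0.1732 = 0.5397 which rounds to 0.54
Pr(exercise) under Q = N(−d₂) = N(-0.54) = 0.2946

0.2946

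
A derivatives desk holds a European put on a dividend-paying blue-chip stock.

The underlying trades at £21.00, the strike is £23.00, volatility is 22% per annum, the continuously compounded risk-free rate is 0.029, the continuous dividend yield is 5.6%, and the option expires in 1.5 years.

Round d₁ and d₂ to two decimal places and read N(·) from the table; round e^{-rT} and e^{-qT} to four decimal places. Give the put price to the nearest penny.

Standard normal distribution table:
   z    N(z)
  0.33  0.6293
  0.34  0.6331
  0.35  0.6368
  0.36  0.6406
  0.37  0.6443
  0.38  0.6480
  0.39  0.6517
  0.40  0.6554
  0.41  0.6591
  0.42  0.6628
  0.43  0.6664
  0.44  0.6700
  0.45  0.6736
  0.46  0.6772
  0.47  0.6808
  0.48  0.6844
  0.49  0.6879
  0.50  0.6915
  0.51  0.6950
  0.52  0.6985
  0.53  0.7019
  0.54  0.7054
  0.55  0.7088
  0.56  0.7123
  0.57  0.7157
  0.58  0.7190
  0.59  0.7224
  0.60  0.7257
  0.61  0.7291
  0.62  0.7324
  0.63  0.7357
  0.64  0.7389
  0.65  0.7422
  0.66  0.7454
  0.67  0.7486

£3.83

σ√T = 0.22 × 1.2247 = 0.2694
d₁ = [ln(21/23) + (0.029 − 0.056 + 0.22²/2)·1.5] / 0.2694 = [-0.0910 − 0.0042] / 0.2694 = -0.3532 ⇒ -0.35
d₂ = d₁ − σ√T = -0.3532 − 0.2694 = -0.6227 ⇒ -0.62
exp(−qT) = exp(−0.056·1.5) = 0.9194;  exp(−rT) = exp(−0.029·1.5) = 0.9574
N(−d₂) = N(0.62) = 0.7324;  N(−d₁) = N(0.35) = 0.6368
P = 23·0.9574·0.7324 − 21·0.9194·0.6368 = 16.1276 − 12.2950 = 3.8326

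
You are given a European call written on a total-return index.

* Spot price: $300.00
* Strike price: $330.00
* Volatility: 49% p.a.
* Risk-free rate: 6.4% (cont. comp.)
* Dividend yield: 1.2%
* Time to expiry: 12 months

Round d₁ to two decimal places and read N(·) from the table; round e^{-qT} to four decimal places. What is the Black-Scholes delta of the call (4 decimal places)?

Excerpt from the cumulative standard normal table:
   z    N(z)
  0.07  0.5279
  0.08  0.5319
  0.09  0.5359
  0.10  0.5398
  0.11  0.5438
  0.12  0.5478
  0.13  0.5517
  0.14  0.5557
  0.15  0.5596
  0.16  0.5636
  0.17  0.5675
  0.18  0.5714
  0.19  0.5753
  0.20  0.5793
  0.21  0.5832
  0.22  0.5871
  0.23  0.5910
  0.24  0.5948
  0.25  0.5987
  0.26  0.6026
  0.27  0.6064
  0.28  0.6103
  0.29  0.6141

T = 1;  σ√T = 0.4900
d₁ = [ln(300/330) + (0.064 − 0.012 + 0.49²/2)·1] / 0.4900 = [-0.0953 + 0.1720] / 0.4900 = 0.1566 → 0.16
N(d₁) = N(0.16) = 0.5636
Δ_call = exp(−qT)·N(d₁) = 0.9881·0.5636 = 0.5569

0.5569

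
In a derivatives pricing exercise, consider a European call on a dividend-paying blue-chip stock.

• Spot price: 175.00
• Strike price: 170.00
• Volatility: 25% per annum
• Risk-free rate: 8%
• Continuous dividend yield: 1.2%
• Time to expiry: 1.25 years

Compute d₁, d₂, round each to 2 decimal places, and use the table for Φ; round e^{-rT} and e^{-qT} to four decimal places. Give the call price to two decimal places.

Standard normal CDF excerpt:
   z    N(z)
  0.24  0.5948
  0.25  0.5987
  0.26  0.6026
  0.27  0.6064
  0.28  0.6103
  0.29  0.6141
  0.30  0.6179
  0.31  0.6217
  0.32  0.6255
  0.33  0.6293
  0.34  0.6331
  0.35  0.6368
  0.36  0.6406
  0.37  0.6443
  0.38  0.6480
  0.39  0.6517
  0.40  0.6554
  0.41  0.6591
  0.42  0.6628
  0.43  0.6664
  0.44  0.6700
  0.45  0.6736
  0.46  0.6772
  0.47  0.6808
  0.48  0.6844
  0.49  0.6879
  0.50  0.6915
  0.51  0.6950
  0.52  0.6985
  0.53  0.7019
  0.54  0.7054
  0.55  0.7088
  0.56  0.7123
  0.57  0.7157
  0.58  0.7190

σ√T = 0.25·√1.25 = 0.2795
d₁ = [ln(175/170) + (0.08 − 0.012 + 0.25²/2)·1.25] / 0.2795 = [0.0290 + 0.1241] / 0.2795 = 0.5476 which rounds to 0.55
d₂ = d₁ − σ√T = 0.5476 − 0.2795 = 0.2681 which rounds to 0.27
exp(−qT) = exp(−0.012·1.25) = 0.9851;  exp(−rT) = exp(−0.08·1.25) = 0.9048
C = 175·0.9851·N(0.55) − 170·0.9048·N(0.27) = 175·0.9851·0.7088 − 170·0.9048·0.6064 = 122.1918 − 93.2740 = 28.9178

28.92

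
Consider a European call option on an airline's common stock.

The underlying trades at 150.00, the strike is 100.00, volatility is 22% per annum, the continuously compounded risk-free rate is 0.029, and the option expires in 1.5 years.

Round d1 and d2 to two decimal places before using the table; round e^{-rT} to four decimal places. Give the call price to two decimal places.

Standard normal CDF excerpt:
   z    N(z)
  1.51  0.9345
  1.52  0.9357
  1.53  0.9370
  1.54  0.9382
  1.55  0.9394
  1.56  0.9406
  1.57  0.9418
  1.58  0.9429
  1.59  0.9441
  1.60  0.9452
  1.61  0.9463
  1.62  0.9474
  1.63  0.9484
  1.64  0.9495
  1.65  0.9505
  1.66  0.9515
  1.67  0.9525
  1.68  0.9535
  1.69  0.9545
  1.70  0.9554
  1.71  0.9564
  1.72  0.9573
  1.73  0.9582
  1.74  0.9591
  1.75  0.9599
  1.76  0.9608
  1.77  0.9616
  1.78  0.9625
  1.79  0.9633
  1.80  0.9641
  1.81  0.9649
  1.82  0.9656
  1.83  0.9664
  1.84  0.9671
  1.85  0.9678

54.91

T = 1.5;  σ√T = 0.2694
d₁ = [ln(150/100) + (0.029 + 0.22²/2)·1.5] / 0.2694 = [0.4055 + 0.0798] / 0.2694 = 1.8010 ⇒ 1.80
d₂ = d₁ − σ√T = 1.8010 − 0.2694 = 1.5315 ⇒ 1.53
e^(−rT) = e^(−0.029·1.5) = 0.9574
C = 150·N(1.80) − 100·0.9574·N(1.53) = 150·0.9641 − 100·0.9574·0.9370 = 144.6150 − 89.7084 = 54.9066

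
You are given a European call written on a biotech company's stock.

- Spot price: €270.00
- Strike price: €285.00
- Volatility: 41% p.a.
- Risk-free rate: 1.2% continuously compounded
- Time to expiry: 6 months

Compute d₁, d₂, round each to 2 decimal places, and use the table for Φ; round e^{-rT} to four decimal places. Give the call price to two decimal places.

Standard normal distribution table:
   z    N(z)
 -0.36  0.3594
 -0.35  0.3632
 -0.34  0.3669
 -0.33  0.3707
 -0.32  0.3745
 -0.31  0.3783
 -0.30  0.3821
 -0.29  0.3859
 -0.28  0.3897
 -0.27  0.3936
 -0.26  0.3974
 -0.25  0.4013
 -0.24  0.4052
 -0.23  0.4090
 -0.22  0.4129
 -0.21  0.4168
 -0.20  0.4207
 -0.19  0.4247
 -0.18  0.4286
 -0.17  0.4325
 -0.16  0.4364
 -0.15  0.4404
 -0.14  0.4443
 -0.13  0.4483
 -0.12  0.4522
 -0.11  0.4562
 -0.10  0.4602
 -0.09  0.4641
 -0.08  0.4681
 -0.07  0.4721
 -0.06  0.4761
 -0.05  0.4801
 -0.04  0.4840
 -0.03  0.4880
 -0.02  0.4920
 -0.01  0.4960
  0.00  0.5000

€25.67

σ√T = 0.41·√0.5 = 0.2899
d₁ = [ln(270/285) + (0.012 + 0.41²/2)·0.5] / 0.2899 = [-0.0541 + 0.0480] / 0.2899 = -0.0208 → -0.02
d₂ = d₁ − σ√T = -0.0208 − 0.2899 = -0.3108 → -0.31
e^(−rT) = e^(−0.012·0.5) = 0.9940
N(d₁) = N(-0.02) = 0.4920;  N(d₂) = N(-0.31) = 0.3783
C = 270·0.4920 − 285·0.9940·0.3783 = 132.8400 − 107.1686 = 25.6714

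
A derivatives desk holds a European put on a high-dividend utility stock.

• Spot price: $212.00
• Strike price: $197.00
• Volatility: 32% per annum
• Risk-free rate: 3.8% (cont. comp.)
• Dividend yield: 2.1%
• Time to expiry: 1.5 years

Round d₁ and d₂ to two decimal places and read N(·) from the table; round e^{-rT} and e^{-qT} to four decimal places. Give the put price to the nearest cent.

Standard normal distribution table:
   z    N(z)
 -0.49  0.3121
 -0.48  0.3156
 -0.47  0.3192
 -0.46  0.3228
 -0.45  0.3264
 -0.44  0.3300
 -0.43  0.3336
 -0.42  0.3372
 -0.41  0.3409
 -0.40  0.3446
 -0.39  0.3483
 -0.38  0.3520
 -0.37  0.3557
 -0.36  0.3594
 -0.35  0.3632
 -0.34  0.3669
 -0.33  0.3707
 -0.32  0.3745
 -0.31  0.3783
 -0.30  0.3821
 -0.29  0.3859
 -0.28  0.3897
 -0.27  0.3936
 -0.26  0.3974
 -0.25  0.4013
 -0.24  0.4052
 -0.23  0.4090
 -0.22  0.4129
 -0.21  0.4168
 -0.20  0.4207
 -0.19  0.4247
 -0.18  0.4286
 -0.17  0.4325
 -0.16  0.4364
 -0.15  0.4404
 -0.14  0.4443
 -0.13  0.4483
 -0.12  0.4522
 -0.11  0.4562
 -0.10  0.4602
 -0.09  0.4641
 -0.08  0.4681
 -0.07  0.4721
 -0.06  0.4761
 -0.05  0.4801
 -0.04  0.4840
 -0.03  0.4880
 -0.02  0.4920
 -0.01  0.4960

T = 1.5;  σ√T = 0.3919
d₁ = [ln(212/197) + (0.038 − 0.021 + 0.32²/2)·1.5] / 0.3919 = [0.0734 + 0.1023] / 0.3919 = 0.4483 which rounds to 0.45
d₂ = d₁ − σ√T = 0.4483 − 0.3919 = 0.0563 which rounds to 0.06
e^(−qT) = e^(−0.021·1.5) = 0.9690;  e^(−rT) = e^(−0.038·1.5) = 0.9446
N(−d₂) = N(-0.06) = 0.4761;  N(−d₁) = N(-0.45) = 0.3264
P = 197·0.9446·0.4761 − 212·0.9690·0.3264 = 88.5956 − 67.0517 = 21.5439

$21.54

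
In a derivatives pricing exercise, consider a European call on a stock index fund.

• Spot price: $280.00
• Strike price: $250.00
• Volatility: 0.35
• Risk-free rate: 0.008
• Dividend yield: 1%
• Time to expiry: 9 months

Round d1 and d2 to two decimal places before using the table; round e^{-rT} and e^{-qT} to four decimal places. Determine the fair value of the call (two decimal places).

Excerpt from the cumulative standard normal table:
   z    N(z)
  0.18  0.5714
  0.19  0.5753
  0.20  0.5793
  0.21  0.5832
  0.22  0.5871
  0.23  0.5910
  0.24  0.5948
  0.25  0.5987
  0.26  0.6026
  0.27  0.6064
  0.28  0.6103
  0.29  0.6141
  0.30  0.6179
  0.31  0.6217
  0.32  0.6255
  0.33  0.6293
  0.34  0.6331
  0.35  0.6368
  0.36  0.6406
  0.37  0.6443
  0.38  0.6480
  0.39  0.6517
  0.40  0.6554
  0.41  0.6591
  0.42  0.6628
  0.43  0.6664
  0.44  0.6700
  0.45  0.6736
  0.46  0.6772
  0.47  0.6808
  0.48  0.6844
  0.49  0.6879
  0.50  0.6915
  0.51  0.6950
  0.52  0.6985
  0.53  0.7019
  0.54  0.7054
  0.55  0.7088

$48.22

σ√T = 0.35 × 0.8660 = 0.3031
d₁ = [ln(280/250) + (0.008 − 0.01 + ½·0.35²)·0.75] / (σ√T) = (0.1133 + 0.0444) / 0.3031 = 0.5205 ≈ 0.52
d₂ = 0.5205 − 0.3031 = 0.2174 ≈ 0.22
exp(−qT) = exp(−0.01·0.75) = 0.9925;  exp(−rT) = exp(−0.008·0.75) = 0.9940
N(d₁) = N(0.52) = 0.6985;  N(d₂) = N(0.22) = 0.5871
C = 280·0.9925·0.6985 − 250·0.9940·0.5871 = 194.1132 − 145.8944 = 48.2188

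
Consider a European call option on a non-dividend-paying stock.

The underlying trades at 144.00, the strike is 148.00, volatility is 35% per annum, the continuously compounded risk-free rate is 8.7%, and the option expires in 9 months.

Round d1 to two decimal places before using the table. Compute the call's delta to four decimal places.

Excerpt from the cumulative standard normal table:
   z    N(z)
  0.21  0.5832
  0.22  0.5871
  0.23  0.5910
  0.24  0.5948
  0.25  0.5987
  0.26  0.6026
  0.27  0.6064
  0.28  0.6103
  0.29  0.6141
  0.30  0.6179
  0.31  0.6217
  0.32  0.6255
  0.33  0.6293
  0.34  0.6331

0.6103

σ√T = 0.35·√0.75 = 0.3031
d₁ = [ln(144/148) + (0.087 + 0.35²/2)·0.75] / 0.3031 = [-0.0274 + 0.1112] / 0.3031 = 0.2764 → 0.28
N(d₁) = N(0.28) = 0.6103
Δ_call = N(d₁) = 0.6103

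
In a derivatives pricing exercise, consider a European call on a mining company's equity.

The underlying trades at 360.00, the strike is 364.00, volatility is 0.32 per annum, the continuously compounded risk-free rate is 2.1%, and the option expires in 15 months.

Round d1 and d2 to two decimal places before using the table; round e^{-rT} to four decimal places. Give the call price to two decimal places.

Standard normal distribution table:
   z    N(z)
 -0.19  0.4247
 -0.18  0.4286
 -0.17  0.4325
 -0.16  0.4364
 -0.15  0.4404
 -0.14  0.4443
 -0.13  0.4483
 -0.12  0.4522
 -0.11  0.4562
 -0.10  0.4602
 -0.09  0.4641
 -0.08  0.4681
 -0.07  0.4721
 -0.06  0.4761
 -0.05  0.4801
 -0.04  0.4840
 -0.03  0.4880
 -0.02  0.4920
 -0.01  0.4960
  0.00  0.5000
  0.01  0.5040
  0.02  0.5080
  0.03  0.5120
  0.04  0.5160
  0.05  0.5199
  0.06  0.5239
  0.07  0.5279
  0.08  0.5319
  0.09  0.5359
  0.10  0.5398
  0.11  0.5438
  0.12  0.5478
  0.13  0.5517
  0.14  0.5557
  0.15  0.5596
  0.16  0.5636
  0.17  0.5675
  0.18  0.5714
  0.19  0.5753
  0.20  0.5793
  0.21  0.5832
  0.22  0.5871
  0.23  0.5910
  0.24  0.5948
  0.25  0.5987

σ√T = 0.32 × 1.1180 = 0.3578
ln(S/K) + (r + σ²/2)T = ln(360/364) + (0.021 + 0.32²/2)·1.25 = -0.0110 + 0.0902 = 0.0792
d₁ = 0.0792 / 0.3578 = 0.2214 ⇒ 0.22
d₂ = d₁ − σ√T = 0.2214 − 0.3578 = -0.1364 ⇒ -0.14
exp(−rT) = exp(−0.021·1.25) = 0.9741
N(d₁) = N(0.22) = 0.5871;  N(d₂) = N(-0.14) = 0.4443
C = 360·0.5871 − 364·0.9741·0.4443 = 211.3560 − 157.5365 = 53.8195

53.82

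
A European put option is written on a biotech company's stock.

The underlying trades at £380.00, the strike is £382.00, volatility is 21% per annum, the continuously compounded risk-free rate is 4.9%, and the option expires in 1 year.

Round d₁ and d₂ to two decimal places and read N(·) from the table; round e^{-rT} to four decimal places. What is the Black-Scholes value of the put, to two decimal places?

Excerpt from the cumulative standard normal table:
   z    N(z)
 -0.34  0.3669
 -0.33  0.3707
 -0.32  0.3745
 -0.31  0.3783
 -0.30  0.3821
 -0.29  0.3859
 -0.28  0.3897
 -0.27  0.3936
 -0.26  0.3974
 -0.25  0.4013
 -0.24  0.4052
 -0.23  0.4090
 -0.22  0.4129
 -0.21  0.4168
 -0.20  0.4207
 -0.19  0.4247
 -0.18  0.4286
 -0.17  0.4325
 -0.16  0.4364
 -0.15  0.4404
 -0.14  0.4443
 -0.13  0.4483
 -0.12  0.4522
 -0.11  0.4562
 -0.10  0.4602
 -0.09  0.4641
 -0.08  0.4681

£23.64

σ√T = 0.21·√1 = 0.2100
d₁ = [ln(380/382) + (0.049 + 0.21²/2)·1] / 0.2100 = [-0.0052 + 0.0711] / 0.2100 = 0.3133 which rounds to 0.31
d₂ = d₁ − σ√T = 0.3133 − 0.2100 = 0.1033 which rounds to 0.10
e^(−rT) = e^(−0.049·1) = 0.9522
N(−d₂) = N(-0.10) = 0.4602;  N(−d₁) = N(-0.31) = 0.3783
P = 382·0.9522·0.4602 − 380·0.3783 = 167.3933 − 143.7540 = 23.6393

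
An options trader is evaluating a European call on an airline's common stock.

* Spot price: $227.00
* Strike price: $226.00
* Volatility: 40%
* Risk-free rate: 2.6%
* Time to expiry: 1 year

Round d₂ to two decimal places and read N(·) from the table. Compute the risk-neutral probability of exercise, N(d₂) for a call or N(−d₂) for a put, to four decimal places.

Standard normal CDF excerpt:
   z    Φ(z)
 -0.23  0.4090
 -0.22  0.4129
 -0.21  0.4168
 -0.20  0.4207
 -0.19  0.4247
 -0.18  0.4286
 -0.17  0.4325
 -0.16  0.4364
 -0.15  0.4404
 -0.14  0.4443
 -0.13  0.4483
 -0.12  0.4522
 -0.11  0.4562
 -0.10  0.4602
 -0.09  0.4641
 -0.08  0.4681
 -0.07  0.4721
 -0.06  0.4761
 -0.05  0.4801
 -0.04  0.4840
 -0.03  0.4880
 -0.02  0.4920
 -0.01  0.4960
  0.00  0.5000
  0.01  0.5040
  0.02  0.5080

0.4522

T = 1;  σ√T = 0.4000
d₁ = [ln(227/226) + (0.026 + 0.4²/2)·1] / 0.4000 = [0.0044 + 0.1060] / 0.4000 = 0.2760 → 0.28
d₂ = d₁ − σ√T = 0.2760 − 0.4000 = -0.1240 → -0.12
Risk-neutral Pr[S_T > K] = N(d₂) = N(-0.12) = 0.4522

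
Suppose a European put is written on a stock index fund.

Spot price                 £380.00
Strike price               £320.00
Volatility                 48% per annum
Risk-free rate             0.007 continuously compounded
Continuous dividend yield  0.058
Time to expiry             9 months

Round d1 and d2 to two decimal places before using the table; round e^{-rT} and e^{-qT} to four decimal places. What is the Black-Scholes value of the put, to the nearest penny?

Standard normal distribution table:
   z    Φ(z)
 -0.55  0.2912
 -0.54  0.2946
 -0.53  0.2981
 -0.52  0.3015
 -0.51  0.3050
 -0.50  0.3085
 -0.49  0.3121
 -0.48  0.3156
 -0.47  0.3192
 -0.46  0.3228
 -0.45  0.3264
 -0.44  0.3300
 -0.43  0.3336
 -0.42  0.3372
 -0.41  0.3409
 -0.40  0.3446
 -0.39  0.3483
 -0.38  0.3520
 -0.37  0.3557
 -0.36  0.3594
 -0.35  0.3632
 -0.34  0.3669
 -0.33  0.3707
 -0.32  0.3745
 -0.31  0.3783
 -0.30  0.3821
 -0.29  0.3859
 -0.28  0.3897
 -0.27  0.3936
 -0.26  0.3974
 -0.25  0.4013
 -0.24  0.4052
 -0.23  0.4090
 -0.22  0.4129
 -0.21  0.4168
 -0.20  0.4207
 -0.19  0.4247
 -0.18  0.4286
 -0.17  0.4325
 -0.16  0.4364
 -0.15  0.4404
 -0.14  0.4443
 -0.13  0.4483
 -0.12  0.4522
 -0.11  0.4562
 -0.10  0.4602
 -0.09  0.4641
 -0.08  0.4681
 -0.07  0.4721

£36.77

σ√T = 0.48·√0.75 = 0.4157
d₁ = [ln(380/320) + (0.007 − 0.058 + 0.48²/2)·0.75] / 0.4157 = [0.1719 + 0.0481] / 0.4157 = 0.5292 ≈ 0.53
d₂ = d₁ − σ√T = 0.5292 − 0.4157 = 0.1135 ≈ 0.11
e^(−qT) = e^(−0.058·0.75) = 0.9574;  e^(−rT) = e^(−0.007·0.75) = 0.9948
N(−d₂) = N(-0.11) = 0.4562;  N(−d₁) = N(-0.53) = 0.2981
P = 320·0.9948·0.4562 − 380·0.9574·0.2981 = 145.2249 − 108.4524 = 36.7725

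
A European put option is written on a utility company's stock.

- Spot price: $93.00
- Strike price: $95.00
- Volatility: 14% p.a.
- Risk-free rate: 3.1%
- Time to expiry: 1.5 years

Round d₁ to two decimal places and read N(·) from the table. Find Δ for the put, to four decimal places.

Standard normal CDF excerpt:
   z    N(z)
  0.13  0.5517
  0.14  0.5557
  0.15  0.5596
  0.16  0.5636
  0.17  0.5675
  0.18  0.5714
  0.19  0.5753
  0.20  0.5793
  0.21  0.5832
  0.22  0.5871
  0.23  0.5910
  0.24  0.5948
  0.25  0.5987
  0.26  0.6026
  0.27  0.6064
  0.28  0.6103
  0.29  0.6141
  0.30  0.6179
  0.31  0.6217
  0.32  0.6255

-0.4090

σ√T = 0.14·√1.5 = 0.1715
d₁ = [ln(93/95) + (0.031 + 0.14²/2)·1.5] / 0.1715 = [-0.0213 + 0.0612] / 0.1715 = 0.2328 → 0.23
N(d₁) = N(0.23) = 0.5910
Δ_put = N(d₁) − 1 = 0.5910 − 1 = -0.4090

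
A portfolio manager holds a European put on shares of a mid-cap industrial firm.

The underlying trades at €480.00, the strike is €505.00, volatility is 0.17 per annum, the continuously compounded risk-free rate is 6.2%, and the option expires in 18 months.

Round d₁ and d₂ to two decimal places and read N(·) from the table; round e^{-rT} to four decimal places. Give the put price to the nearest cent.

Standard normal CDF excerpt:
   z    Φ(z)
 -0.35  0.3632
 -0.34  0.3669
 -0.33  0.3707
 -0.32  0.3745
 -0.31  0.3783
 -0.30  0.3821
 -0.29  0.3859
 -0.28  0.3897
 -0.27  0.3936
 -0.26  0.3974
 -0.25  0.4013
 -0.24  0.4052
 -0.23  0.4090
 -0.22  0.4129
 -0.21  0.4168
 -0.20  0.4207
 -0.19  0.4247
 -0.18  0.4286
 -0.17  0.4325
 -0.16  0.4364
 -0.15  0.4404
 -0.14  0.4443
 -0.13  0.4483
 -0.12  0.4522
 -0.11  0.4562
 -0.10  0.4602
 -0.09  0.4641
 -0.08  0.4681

€30.18

T = 1.5;  σ√T = 0.2082
d₁ = [ln(480/505) + (0.062 + ½·0.17²)·1.5] / (σ√T) = (-0.0508 + 0.1147) / 0.2082 = 0.3069 → 0.31
d₂ = 0.3069 − 0.2082 = 0.0987 → 0.10
exp(−rT) = exp(−0.062·1.5) = 0.9112
N(−d₂) = N(-0.10) = 0.4602;  N(−d₁) = N(-0.31) = 0.3783
P = 505·0.9112·0.4602 − 480·0.3783 = 211.7638 − 181.5840 = 30.1798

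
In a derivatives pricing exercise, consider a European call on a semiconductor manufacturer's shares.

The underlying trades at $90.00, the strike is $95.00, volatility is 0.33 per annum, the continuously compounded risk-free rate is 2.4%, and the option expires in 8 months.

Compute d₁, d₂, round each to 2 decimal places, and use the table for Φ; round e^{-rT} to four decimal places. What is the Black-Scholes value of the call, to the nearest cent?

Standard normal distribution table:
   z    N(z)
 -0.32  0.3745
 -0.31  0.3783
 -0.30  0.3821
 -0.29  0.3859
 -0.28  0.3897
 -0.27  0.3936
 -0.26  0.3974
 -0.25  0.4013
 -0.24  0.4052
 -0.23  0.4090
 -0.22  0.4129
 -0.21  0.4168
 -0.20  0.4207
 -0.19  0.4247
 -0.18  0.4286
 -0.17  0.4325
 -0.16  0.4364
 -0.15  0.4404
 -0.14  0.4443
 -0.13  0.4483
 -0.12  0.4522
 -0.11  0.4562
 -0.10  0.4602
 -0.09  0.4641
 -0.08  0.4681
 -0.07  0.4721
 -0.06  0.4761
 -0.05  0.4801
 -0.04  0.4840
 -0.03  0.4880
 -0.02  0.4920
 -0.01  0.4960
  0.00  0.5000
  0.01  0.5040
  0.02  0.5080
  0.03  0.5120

$8.21

σ√T = 0.33 × 0.8165 = 0.2694
d₁ = [ln(90/95) + (0.024 + ½·0.33²)·0.6667] / (σ√T) = (-0.0541 + 0.0523) / 0.2694 = -0.0066 ≈ -0.01
d₂ = -0.0066 − 0.2694 = -0.2760 ≈ -0.28
e^(−rT) = e^(−0.024·0.6667) = 0.9841
N(d₁) = N(-0.01) = 0.4960;  N(d₂) = N(-0.28) = 0.3897
C = 90·0.4960 − 95·0.9841·0.3897 = 44.6400 − 36.4329 = 8.2071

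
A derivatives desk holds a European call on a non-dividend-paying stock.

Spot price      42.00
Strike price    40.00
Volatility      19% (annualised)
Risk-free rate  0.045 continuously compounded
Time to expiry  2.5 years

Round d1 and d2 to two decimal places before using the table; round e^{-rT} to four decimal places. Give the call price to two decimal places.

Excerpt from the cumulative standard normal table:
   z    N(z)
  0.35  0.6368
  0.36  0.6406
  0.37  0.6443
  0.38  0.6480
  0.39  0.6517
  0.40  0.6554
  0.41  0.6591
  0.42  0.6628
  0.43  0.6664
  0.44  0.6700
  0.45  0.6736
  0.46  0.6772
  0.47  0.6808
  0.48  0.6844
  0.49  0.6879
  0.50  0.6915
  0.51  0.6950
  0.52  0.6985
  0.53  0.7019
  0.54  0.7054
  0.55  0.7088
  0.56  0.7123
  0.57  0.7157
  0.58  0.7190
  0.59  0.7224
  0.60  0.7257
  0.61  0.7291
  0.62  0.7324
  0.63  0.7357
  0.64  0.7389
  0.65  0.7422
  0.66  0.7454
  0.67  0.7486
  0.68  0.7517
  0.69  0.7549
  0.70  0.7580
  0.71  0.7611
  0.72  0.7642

8.41

σ√T = 0.19 × 1.5811 = 0.3004
d₁ = [ln(42/40) + (0.045 + 0.19²/2)·2.5] / 0.3004 = [0.0488 + 0.1576] / 0.3004 = 0.6871 → 0.69
d₂ = d₁ − σ√T = 0.6871 − 0.3004 = 0.3867 → 0.39
e^(−rT) = e^(−0.045·2.5) = 0.8936
N(d₁) = N(0.69) = 0.7549;  N(d₂) = N(0.39) = 0.6517
C = 42·0.7549 − 40·0.8936·0.6517 = 31.7058 − 23.2944 = 8.4114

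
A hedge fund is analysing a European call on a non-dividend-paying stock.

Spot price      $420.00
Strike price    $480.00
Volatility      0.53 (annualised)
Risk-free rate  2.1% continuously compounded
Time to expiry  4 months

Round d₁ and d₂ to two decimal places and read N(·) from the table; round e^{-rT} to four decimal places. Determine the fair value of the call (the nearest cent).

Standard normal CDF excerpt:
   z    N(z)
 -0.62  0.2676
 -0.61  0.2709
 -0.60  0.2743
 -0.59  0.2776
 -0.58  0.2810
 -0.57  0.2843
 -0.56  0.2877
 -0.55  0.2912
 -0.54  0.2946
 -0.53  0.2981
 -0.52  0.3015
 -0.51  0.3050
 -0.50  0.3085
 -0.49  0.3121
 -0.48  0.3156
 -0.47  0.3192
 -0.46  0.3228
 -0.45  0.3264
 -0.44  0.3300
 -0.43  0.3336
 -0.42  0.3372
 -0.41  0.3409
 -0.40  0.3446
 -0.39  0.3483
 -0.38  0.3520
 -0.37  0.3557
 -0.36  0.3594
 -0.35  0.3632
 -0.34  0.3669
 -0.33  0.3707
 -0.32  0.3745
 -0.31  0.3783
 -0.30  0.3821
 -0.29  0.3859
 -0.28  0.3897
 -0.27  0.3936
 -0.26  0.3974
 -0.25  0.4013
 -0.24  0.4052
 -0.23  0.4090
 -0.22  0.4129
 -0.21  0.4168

T = 0.3333;  σ√T = 0.3060
d₁ = [ln(420/480) + (0.021 + 0.53²/2)·0.3333] / 0.3060 = [-0.1335 + 0.0538] / 0.3060 = -0.2605 which rounds to -0.26
d₂ = d₁ − σ√T = -0.2605 − 0.3060 = -0.5665 which rounds to -0.57
exp(−rT) = exp(−0.021·0.3333) = 0.9930
N(d₁) = N(-0.26) = 0.3974;  N(d₂) = N(-0.57) = 0.2843
C = 420·0.3974 − 480·0.9930·0.2843 = 166.9080 − 135.5088 = 31.3992

$31.40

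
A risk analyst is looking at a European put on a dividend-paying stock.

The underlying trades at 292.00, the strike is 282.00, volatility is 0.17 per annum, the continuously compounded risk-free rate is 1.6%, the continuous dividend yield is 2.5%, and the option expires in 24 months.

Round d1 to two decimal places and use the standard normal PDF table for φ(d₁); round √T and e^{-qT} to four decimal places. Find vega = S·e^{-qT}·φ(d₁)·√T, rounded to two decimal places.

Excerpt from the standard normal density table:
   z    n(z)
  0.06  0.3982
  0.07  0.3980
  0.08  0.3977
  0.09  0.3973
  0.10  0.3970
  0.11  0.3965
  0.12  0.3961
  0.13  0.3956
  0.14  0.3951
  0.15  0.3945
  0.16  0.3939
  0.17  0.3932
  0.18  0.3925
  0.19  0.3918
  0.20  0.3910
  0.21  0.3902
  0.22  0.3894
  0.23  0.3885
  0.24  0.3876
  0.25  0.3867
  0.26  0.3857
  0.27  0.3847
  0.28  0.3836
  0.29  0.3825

153.90

T = 2;  σ√T = 0.2404
d₁ = [ln(292/282) + (0.016 − 0.025 + 0.17²/2)·2] / 0.2404 = [0.0348 + 0.0109] / 0.2404 = 0.1903 which rounds to 0.19
√T = √2 = 1.4142
φ(d₁) = φ(0.19) = 0.3918
exp(−qT) = exp(−0.025·2) = 0.9512
vega = S·exp(−qT)·φ(d₁)·√T = 292·0.9512·0.3918·1.4142 = 153.8969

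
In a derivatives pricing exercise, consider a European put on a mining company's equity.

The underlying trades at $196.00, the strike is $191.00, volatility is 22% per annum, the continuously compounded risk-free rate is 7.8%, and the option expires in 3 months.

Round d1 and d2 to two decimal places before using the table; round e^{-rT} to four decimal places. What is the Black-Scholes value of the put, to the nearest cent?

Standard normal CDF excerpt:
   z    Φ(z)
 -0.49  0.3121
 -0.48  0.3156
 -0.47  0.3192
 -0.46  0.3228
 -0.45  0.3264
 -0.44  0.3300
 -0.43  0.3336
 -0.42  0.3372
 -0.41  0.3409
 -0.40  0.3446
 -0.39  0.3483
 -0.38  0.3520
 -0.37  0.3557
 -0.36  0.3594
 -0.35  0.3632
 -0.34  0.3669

$4.76

σ√T = 0.22 × 0.5000 = 0.1100
d₁ = [ln(196/191) + (0.078 + ½·0.22²)·0.25] / (σ√T) = (0.0258 + 0.0255) / 0.1100 = 0.4672 ⇒ 0.47
d₂ = 0.4672 − 0.1100 = 0.3572 ⇒ 0.36
exp(−rT) = exp(−0.078·0.25) = 0.9807
N(−d₂) = N(-0.36) = 0.3594;  N(−d₁) = N(-0.47) = 0.3192
P = 191·0.9807·0.3594 − 196·0.3192 = 67.3205 − 62.5632 = 4.7573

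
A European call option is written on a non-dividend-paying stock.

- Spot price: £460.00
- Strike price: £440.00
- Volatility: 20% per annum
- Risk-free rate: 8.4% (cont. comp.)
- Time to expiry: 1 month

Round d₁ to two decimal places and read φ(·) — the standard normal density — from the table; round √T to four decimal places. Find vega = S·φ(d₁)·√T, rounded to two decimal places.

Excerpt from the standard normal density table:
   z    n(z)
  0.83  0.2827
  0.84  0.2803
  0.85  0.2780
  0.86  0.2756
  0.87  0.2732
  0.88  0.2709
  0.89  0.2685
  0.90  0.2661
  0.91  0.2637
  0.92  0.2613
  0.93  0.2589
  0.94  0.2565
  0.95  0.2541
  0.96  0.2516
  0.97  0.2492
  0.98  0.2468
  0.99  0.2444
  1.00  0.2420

σ√T = 0.2 × 0.2887 = 0.0577
ln(S/K) + (r + σ²/2)T = ln(460/440) + (0.084 + 0.2²/2)·0.08333 = 0.0445 + 0.0087 = 0.0531
d₁ = 0.0531 / 0.0577 = 0.9200 → 0.92
√T = √0.08333 = 0.2887
φ(d₁) = φ(0.92) = 0.2613
vega = S·φ(d₁)·√T = 460·0.2613·0.2887 = 34.7012

34.70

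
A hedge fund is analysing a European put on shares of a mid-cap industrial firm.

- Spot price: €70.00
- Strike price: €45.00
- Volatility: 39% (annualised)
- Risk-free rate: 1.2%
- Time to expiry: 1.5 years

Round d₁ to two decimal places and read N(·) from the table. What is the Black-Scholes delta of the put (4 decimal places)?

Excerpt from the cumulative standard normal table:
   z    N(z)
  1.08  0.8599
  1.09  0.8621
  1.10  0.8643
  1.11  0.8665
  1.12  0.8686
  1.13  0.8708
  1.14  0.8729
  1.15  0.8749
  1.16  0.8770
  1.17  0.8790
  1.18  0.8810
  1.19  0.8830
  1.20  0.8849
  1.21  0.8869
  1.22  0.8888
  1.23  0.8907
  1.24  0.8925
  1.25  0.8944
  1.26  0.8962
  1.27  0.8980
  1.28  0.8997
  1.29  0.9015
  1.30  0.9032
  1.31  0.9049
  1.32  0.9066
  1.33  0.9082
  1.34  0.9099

-0.1151

σ√T = 0.39·√1.5 = 0.4777
ln(S/K) + (r + σ²/2)T = ln(70/45) + (0.012 + 0.39²/2)·1.5 = 0.4418 + 0.1321 = 0.5739
d₁ = 0.5739 / 0.4777 = 1.2015 ≈ 1.20
N(d₁) = N(1.20) = 0.8849
Δ_put = N(d₁) − 1 = 0.8849 − 1 = -0.1151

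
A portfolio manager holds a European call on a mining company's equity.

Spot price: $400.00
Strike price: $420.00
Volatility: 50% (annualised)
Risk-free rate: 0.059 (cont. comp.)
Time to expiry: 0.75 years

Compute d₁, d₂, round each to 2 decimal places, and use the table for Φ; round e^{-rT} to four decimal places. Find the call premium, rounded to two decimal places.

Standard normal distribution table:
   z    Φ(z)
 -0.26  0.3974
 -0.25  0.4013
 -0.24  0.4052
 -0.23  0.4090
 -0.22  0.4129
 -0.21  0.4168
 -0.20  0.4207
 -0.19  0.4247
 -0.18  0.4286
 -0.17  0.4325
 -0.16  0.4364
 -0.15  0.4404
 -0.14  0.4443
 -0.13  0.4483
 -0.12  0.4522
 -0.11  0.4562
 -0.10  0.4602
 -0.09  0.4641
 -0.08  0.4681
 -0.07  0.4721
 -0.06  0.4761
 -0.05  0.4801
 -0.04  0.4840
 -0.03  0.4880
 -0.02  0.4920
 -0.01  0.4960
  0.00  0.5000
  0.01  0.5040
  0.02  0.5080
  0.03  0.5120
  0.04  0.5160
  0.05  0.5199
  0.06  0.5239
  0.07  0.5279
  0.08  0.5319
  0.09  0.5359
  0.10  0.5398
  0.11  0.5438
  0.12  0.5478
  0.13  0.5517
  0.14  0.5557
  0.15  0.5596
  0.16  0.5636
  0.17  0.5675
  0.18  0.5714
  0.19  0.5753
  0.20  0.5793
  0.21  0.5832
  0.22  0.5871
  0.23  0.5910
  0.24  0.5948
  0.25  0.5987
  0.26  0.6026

σ√T = 0.5·√0.75 = 0.4330
d₁ = [ln(400/420) + (0.059 + 0.5²/2)·0.75] / 0.4330 = [-0.0488 + 0.1380] / 0.4330 = 0.2060 which rounds to 0.21
d₂ = d₁ − σ√T = 0.2060 − 0.4330 = -0.2270 which rounds to -0.23
e^(−rT) = e^(−0.059·0.75) = 0.9567
N(d₁) = N(0.21) = 0.5832;  N(d₂) = N(-0.23) = 0.4090
C = 400·0.5832 − 420·0.9567·0.4090 = 233.2800 − 164.3419 = 68.9381

$68.94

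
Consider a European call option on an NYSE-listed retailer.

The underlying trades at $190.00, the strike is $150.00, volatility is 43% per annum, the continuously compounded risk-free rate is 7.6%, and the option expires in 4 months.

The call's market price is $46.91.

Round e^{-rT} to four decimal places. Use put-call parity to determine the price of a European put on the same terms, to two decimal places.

e^(−rT) = e^(−0.076·0.3333) = 0.9750
Put-call parity: C − P = S − K·e^(−rT) = 190 − 150·0.9750 = 190 − 146.2500 = 43.7500
P = C − (C − P) = 46.91 − (43.7500) = 3.1600

$3.16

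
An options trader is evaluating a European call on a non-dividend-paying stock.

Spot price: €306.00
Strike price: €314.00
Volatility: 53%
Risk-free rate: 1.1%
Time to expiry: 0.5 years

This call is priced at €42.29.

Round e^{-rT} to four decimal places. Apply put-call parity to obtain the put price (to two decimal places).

€48.56

e^(−rT) = e^(−0.011·0.5) = 0.9945
Put-call parity: C − P = S − K·e^(−rT) = 306 − 314·0.9945 = 306 − 312.2730 = -6.2730
P = C − (C − P) = 42.29 − (-6.2730) = 48.5630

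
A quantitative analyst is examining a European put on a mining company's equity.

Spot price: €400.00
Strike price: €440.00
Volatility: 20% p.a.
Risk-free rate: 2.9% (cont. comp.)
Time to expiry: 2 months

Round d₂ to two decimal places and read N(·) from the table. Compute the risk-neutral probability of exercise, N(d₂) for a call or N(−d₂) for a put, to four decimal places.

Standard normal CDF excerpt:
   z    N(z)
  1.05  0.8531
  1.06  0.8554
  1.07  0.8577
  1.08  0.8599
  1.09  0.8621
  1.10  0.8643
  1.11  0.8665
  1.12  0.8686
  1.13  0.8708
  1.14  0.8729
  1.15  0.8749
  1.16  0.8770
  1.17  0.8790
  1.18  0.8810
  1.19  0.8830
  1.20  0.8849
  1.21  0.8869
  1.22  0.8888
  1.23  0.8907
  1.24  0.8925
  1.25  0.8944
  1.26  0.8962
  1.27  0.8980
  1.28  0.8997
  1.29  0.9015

0.8749

T = 0.1667;  σ√T = 0.0816
ln(S/K) + (r + σ²/2)T = ln(400/440) + (0.029 + 0.2²/2)·0.1667 = -0.0953 + 0.0082 = -0.0871
d₁ = -0.0871 / 0.0816 = -1.0673 which rounds to -1.07
d₂ = d₁ − σ√T = -1.0673 − 0.0816 = -1.1489 which rounds to -1.15
Risk-neutral Pr[S_T < K] = N(−d₂) = N(1.15) = 0.8749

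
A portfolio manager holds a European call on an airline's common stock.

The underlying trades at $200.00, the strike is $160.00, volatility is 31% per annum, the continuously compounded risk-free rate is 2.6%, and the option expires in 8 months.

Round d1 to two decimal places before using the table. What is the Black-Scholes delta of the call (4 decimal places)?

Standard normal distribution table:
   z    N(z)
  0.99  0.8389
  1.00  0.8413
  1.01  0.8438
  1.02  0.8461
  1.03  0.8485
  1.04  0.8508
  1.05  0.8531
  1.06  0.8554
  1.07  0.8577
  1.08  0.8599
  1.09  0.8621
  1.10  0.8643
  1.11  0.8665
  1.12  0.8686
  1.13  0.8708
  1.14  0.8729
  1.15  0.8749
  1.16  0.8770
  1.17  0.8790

0.8599

σ√T = 0.31·√0.6667 = 0.2531
ln(S/K) + (r + σ²/2)T = ln(200/160) + (0.026 + 0.31²/2)·0.6667 = 0.2231 + 0.0494 = 0.2725
d₁ = 0.2725 / 0.2531 = 1.0766 → 1.08
N(d₁) = N(1.08) = 0.8599
Δ_call = N(d₁) = 0.8599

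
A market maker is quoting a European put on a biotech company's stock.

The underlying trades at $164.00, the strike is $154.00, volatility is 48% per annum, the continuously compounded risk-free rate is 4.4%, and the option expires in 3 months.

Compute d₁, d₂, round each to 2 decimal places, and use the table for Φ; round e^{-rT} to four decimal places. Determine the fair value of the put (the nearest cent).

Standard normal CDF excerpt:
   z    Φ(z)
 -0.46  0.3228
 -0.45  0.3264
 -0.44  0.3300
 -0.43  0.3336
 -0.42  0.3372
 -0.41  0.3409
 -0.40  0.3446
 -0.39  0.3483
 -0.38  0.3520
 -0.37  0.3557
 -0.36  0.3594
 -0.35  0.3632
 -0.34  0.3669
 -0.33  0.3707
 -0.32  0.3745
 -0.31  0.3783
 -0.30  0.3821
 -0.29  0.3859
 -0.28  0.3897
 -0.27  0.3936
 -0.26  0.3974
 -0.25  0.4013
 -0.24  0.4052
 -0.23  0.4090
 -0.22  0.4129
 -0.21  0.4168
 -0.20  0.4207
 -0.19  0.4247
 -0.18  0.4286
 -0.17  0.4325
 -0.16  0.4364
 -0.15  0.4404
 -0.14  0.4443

σ√T = 0.48 × 0.5000 = 0.2400
d₁ = [ln(164/154) + (0.044 + 0.48²/2)·0.25] / 0.2400 = [0.0629 + 0.0398] / 0.2400 = 0.4280 → 0.43
d₂ = d₁ − σ√T = 0.4280 − 0.2400 = 0.1880 → 0.19
e^(−rT) = e^(−0.044·0.25) = 0.9891
N(−d₂) = N(-0.19) = 0.4247;  N(−d₁) = N(-0.43) = 0.3336
P = 154·0.9891·0.4247 − 164·0.3336 = 64.6909 − 54.7104 = 9.9805

$9.98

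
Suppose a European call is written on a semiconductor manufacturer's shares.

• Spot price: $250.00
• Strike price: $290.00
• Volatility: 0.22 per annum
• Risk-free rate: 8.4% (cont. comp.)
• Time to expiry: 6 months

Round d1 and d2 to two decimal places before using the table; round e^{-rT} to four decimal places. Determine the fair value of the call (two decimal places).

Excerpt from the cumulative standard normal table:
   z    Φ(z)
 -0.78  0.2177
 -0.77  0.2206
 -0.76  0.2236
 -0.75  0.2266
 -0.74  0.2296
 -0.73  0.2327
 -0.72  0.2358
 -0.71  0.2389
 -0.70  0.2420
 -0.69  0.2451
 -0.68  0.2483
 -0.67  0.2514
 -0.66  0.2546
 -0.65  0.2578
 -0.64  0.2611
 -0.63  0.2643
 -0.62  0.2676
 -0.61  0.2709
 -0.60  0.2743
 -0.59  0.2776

$5.55

σ√T = 0.22 × 0.7071 = 0.1556
d₁ = [ln(250/290) + (0.084 + 0.22²/2)·0.5] / 0.1556 = [-0.1484 + 0.0541] / 0.1556 = -0.6063 which rounds to -0.61
d₂ = d₁ − σ√T = -0.6063 − 0.1556 = -0.7619 which rounds to -0.76
e^(−rT) = e^(−0.084·0.5) = 0.9589
N(d₁) = N(-0.61) = 0.2709;  N(d₂) = N(-0.76) = 0.2236
C = 250·0.2709 − 290·0.9589·0.2236 = 67.7250 − 62.1789 = 5.5461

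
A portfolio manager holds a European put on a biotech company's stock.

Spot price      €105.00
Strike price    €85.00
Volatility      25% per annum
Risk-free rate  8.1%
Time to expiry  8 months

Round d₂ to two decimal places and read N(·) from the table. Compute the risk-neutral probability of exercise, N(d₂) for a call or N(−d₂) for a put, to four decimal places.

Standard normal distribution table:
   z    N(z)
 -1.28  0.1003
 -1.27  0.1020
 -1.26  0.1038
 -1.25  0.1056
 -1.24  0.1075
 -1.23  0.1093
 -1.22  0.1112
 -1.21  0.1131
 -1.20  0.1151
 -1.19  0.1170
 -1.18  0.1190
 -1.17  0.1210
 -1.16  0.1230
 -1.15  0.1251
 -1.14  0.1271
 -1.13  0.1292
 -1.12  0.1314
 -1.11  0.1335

T = 0.6667;  σ√T = 0.2041
d₁ = [ln(105/85) + (0.081 + 0.25²/2)·0.6667] / 0.2041 = [0.2113 + 0.0748] / 0.2041 = 1.4018 ⇒ 1.40
d₂ = d₁ − σ√T = 1.4018 − 0.2041 = 1.1977 ⇒ 1.20
Risk-neutral Pr[S_T < K] = N(−d₂) = N(-1.20) = 0.1151

0.1151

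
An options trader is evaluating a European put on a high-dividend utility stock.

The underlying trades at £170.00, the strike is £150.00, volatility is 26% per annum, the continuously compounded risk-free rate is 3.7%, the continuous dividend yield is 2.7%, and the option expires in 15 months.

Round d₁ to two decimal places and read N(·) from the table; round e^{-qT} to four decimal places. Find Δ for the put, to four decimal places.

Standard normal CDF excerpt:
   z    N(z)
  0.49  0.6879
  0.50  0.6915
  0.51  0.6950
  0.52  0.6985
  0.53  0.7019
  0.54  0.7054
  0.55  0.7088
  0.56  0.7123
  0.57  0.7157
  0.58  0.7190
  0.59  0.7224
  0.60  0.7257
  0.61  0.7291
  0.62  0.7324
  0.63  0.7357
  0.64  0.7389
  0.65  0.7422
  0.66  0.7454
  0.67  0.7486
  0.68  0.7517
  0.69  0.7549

-0.2587

σ√T = 0.26 × 1.1180 = 0.2907
ln(S/K) + (r − q + σ²/2)T = ln(170/150) + (0.037 − 0.027 + 0.26²/2)·1.25 = 0.1252 + 0.0548 = 0.1799
d₁ = 0.1799 / 0.2907 = 0.6189 → 0.62
N(d₁) = N(0.62) = 0.7324
Δ_put = e^(−qT)·(N(d₁) − 1) = 0.9668·(0.7324 − 1) = -0.2587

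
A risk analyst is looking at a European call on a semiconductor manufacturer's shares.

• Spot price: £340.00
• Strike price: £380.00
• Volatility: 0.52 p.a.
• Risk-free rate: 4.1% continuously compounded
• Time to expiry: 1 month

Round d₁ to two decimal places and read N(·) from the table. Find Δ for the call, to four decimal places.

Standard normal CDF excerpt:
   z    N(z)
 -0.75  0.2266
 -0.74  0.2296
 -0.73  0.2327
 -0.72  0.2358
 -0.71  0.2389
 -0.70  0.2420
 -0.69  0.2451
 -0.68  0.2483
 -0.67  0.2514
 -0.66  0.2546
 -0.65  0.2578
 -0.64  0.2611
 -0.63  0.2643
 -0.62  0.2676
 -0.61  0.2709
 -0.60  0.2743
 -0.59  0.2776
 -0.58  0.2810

T = 0.08333;  σ√T = 0.1501
ln(S/K) + (r + σ²/2)T = ln(340/380) + (0.041 + 0.52²/2)·0.08333 = -0.1112 + 0.0147 = -0.0965
d₁ = -0.0965 / 0.1501 = -0.6431 ≈ -0.64
N(d₁) = N(-0.64) = 0.2611
Δ_call = N(d₁) = 0.2611

0.2611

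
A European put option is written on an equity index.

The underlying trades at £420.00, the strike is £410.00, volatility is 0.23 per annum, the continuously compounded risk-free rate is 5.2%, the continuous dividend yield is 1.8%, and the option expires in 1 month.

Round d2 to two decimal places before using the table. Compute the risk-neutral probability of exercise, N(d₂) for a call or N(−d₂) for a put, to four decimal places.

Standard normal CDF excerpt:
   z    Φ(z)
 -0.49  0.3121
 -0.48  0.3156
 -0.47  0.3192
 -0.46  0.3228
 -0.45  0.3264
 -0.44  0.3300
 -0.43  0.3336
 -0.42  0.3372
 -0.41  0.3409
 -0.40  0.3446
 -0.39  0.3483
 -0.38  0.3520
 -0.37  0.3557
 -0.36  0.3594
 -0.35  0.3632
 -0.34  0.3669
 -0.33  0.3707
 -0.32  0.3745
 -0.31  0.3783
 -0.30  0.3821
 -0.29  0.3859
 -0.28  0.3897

0.3557

σ√T = 0.23 × 0.2887 = 0.0664
d₁ = [ln(420/410) + (0.052 − 0.018 + ½·0.23²)·0.08333] / (σ√T) = (0.0241 + 0.0050) / 0.0664 = 0.4388 ⇒ 0.44
d₂ = 0.4388 − 0.0664 = 0.3724 ⇒ 0.37
Risk-neutral Pr[S_T < K] = N(−d₂) = N(-0.37) = 0.3557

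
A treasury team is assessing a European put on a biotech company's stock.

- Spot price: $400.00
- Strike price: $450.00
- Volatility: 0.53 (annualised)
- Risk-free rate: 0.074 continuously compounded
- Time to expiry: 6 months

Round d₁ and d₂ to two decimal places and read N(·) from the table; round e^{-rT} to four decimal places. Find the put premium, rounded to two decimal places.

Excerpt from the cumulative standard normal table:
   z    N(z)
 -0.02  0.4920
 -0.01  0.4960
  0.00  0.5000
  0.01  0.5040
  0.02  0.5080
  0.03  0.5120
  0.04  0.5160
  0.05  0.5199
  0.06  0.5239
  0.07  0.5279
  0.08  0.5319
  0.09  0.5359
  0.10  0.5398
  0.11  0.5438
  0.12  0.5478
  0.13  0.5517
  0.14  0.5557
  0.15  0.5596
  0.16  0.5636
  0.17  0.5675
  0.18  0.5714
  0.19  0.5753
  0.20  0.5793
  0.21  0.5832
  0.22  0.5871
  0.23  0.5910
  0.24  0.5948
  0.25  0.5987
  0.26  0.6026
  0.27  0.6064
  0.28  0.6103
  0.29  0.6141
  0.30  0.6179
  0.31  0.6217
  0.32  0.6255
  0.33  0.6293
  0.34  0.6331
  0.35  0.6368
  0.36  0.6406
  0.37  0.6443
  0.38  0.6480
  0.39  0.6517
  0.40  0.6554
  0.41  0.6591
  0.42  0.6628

T = 0.5;  σ√T = 0.3748
ln(S/K) + (r + σ²/2)T = ln(400/450) + (0.074 + 0.53²/2)·0.5 = -0.1178 + 0.1072 = -0.0106
d₁ = -0.0106 / 0.3748 = -0.0282 ⇒ -0.03
d₂ = d₁ − σ√T = -0.0282 − 0.3748 = -0.4029 ⇒ -0.40
e^(−rT) = e^(−0.074·0.5) = 0.9637
P = 450·0.9637·N(0.40) − 400·N(0.03) = 450·0.9637·0.6554 − 400·0.5120 = 284.2240 − 204.8000 = 79.4240

$79.42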